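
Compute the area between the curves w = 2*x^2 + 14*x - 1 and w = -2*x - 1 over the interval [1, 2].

86/3

On [1, 2], (2*x^2 + 14*x - 1) - (-2*x - 1) = 2*x^2 + 16*x is ≥ 0 throughout, so the area is a single integral of |2*x^2 + 16*x|.
∫[1,2] (2*x^2 + 16*x) dx = 86/3.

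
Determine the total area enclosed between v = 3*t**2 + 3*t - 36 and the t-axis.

The curve meets the t-axis where 3*t**2 + 3*t - 36 = 0, i.e. 3*(t - 3)*(t + 4) = 0, at t = -4, 3.
On [-4, 3] the curve lies below the axis; ∫[-4,3] (3*t**2 + 3*t - 36) dt = -343/2, giving area 343/2.

343/2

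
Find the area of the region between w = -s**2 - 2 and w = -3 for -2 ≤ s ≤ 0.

2

The difference (-s**2 - 2) - (-3) = -s**2 + 1 changes sign at s = -1 inside [-2, 0], so split the integral there.
∫[-2,-1] (-s**2 + 1) ds = -4/3; the area of that piece is 4/3.
∫[-1,0] (-s**2 + 1) ds = 2/3.
Total area = 4/3 + 2/3 = 2.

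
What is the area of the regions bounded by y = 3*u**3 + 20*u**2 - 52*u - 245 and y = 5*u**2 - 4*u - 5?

Set the curves equal: 3*u**3 + 20*u**2 - 52*u - 245 = 5*u**2 - 4*u - 5, so 3*u**3 + 15*u**2 - 48*u - 240 = 0, which factors as 3*(u - 4)*(u + 4)*(u + 5) = 0. The curves meet at u = -5, -4, 4.
On [-5, -4], y = 3*u**3 + 20*u**2 - 52*u - 245 is on top; that piece has area ∫[-5,-4] (3*u**3 + 15*u**2 - 48*u - 240) du = 17/4.
On [-4, 4], y = 5*u**2 - 4*u - 5 is on top; that piece has area ∫[-4,4] (-(3*u**3 + 15*u**2 - 48*u - 240)) du = 1280.
Total enclosed area = 17/4 + 1280 = 5137/4.

5137/4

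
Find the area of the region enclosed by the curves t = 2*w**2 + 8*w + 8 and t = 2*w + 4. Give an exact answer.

1/3

Both boundary curves give t as a function of w, so integrate with respect to w. Setting them equal: 2*w**2 + 6*w + 4 = 0, i.e. 2*(w + 1)*(w + 2) = 0, so they meet at w = -2, -1.
For w in [-2, -1], t = 2*w**2 + 8*w + 8 is on the left; area = ∫[-2,-1] (-(2*w**2 + 6*w + 4)) dw = 1/3.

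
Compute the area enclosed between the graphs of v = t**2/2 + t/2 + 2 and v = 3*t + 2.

125/12

Set the curves equal: t**2/2 + t/2 + 2 = 3*t + 2, so t**2/2 - 5*t/2 = 0, which factors as t*(t - 5)/2 = 0. The curves meet at t = 0, 5.
On [0, 5], v = 3*t + 2 is on top; that piece has area ∫[0,5] (-(t**2/2 - 5*t/2)) dt = 125/12.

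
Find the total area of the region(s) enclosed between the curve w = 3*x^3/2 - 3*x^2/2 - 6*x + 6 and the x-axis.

71/4

The curve meets the x-axis where 3*x^3/2 - 3*x^2/2 - 6*x + 6 = 0, i.e. 3*(x - 2)*(x - 1)*(x + 2)/2 = 0, at x = -2, 1, 2.
On [-2, 1] the curve lies above the axis; ∫[-2,1] (3*x^3/2 - 3*x^2/2 - 6*x + 6) dx = 135/8, giving area 135/8.
On [1, 2] the curve lies below the axis; ∫[1,2] (3*x^3/2 - 3*x^2/2 - 6*x + 6) dx = -7/8, giving area 7/8.
Total area = 135/8 + 7/8 = 71/4.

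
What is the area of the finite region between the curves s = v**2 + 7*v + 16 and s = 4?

1/6

Both boundary curves give s as a function of v, so integrate with respect to v. Setting them equal: v**2 + 7*v + 12 = 0, i.e. (v + 3)*(v + 4) = 0, so they meet at v = -4, -3.
For v in [-4, -3], s = v**2 + 7*v + 16 is on the left; area = ∫[-4,-3] (-(v**2 + 7*v + 12)) dv = 1/6.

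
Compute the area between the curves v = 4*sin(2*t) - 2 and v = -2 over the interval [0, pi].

8

The difference (4*sin(2*t) - 2) - (-2) = 4*sin(2*t) changes sign at t = pi/2 inside [0, pi], so split the integral there.
∫[0,pi/2] (4*sin(2*t)) dt = 4.
∫[pi/2,pi] (4*sin(2*t)) dt = -4; the area of that piece is 4.
Total area = 4 + 4 = 8.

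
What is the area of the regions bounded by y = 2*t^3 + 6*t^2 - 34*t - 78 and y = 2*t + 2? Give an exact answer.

999/2

Set the curves equal: 2*t^3 + 6*t^2 - 34*t - 78 = 2*t + 2, so 2*t^3 + 6*t^2 - 36*t - 80 = 0, which factors as 2*(t - 4)*(t + 2)*(t + 5) = 0. The curves meet at t = -5, -2, 4.
On [-5, -2], y = 2*t^3 + 6*t^2 - 34*t - 78 is on top; that piece has area ∫[-5,-2] (2*t^3 + 6*t^2 - 36*t - 80) dt = 135/2.
On [-2, 4], y = 2*t + 2 is on top; that piece has area ∫[-2,4] (-(2*t^3 + 6*t^2 - 36*t - 80)) dt = 432.
Total enclosed area = 135/2 + 432 = 999/2.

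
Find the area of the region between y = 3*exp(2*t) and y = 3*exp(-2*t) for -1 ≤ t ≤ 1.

The difference (3*exp(2*t)) - (3*exp(-2*t)) = 3*exp(2*t) - 3*exp(-2*t) changes sign at t = 0 inside [-1, 1], so split the integral there.
∫[-1,0] (3*exp(2*t) - 3*exp(-2*t)) dt = -3*exp(2)/2 - 3*exp(-2)/2 + 3; the area of that piece is -3 + 3*exp(-2)/2 + 3*exp(2)/2.
∫[0,1] (3*exp(2*t) - 3*exp(-2*t)) dt = -3 + 3*exp(-2)/2 + 3*exp(2)/2.
Total area = (-3 + 3*exp(-2)/2 + 3*exp(2)/2) + (-3 + 3*exp(-2)/2 + 3*exp(2)/2) = -6 + 3*exp(-2) + 3*exp(2).

-6 + 3*exp(-2) + 3*exp(2)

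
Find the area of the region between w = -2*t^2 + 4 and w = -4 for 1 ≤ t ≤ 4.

74/3

The difference (-2*t^2 + 4) - (-4) = -2*t^2 + 8 changes sign at t = 2 inside [1, 4], so split the integral there.
∫[1,2] (-2*t^2 + 8) dt = 10/3.
∫[2,4] (-2*t^2 + 8) dt = -64/3; the area of that piece is 64/3.
Total area = 10/3 + 64/3 = 74/3.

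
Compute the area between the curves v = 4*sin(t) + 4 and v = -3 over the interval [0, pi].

On [0, pi], (4*sin(t) + 4) - (-3) = 4*sin(t) + 7 is ≥ 0 throughout, so the area is a single integral of |4*sin(t) + 7|.
∫[0,pi] (4*sin(t) + 7) dt = 8 + 7*pi.

8 + 7*pi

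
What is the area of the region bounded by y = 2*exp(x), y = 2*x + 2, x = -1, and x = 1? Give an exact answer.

-4 - 2*exp(-1) + 2*exp(1)

On [-1, 1], (2*exp(x)) - (2*x + 2) = -2*x + 2*exp(x) - 2 is ≥ 0 throughout, so the area is a single integral of |-2*x + 2*exp(x) - 2|.
∫[-1,1] (-2*x + 2*exp(x) - 2) dx = -4 - 2*exp(-1) + 2*exp(1).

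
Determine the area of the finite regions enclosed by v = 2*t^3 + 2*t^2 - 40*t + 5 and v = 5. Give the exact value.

2521/6

Set the curves equal: 2*t^3 + 2*t^2 - 40*t + 5 = 5, so 2*t^3 + 2*t^2 - 40*t = 0, which factors as 2*t*(t - 4)*(t + 5) = 0. The curves meet at t = -5, 0, 4.
On [-5, 0], v = 2*t^3 + 2*t^2 - 40*t + 5 is on top; that piece has area ∫[-5,0] (2*t^3 + 2*t^2 - 40*t) dt = 1625/6.
On [0, 4], v = 5 is on top; that piece has area ∫[0,4] (-(2*t^3 + 2*t^2 - 40*t)) dt = 448/3.
Total enclosed area = 1625/6 + 448/3 = 2521/6.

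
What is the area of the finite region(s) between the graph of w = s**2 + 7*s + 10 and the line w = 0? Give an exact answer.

9/2

The curve meets the s-axis where s**2 + 7*s + 10 = 0, i.e. (s + 2)*(s + 5) = 0, at s = -5, -2.
On [-5, -2] the curve lies below the axis; ∫[-5,-2] (s**2 + 7*s + 10) ds = -9/2, giving area 9/2.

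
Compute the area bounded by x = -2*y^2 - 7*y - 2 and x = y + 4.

Both boundary curves give x as a function of y, so integrate with respect to y. Setting them equal: -2*y^2 - 8*y - 6 = 0, i.e. -2*(y + 1)*(y + 3) = 0, so they meet at y = -3, -1.
For y in [-3, -1], x = -2*y^2 - 7*y - 2 is on the right; area = ∫[-3,-1] (-2*y^2 - 8*y - 6) dy = 8/3.

8/3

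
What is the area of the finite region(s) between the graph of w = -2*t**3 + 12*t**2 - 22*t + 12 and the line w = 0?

1

The curve meets the t-axis where -2*t**3 + 12*t**2 - 22*t + 12 = 0, i.e. -2*(t - 3)*(t - 2)*(t - 1) = 0, at t = 1, 2, 3.
On [1, 2] the curve lies below the axis; ∫[1,2] (-2*t**3 + 12*t**2 - 22*t + 12) dt = -1/2, giving area 1/2.
On [2, 3] the curve lies above the axis; ∫[2,3] (-2*t**3 + 12*t**2 - 22*t + 12) dt = 1/2, giving area 1/2.
Total area = 1/2 + 1/2 = 1.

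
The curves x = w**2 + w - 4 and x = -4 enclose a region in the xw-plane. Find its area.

1/6

Both boundary curves give x as a function of w, so integrate with respect to w. Setting them equal: w**2 + w = 0, i.e. w*(w + 1) = 0, so they meet at w = -1, 0.
For w in [-1, 0], x = w**2 + w - 4 is on the left; area = ∫[-1,0] (-(w**2 + w)) dw = 1/6.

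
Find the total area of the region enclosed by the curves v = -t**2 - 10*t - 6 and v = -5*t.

1/6

Set the curves equal: -t**2 - 10*t - 6 = -5*t, so -t**2 - 5*t - 6 = 0, which factors as -(t + 2)*(t + 3) = 0. The curves meet at t = -3, -2.
On [-3, -2], v = -t**2 - 10*t - 6 is on top; that piece has area ∫[-3,-2] (-t**2 - 5*t - 6) dt = 1/6.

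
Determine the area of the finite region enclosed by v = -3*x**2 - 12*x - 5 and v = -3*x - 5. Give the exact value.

Set the curves equal: -3*x**2 - 12*x - 5 = -3*x - 5, so -3*x**2 - 9*x = 0, which factors as -3*x*(x + 3) = 0. The curves meet at x = -3, 0.
On [-3, 0], v = -3*x**2 - 12*x - 5 is on top; that piece has area ∫[-3,0] (-3*x**2 - 9*x) dx = 27/2.

27/2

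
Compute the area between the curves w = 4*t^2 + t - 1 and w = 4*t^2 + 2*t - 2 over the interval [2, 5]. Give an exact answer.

On [2, 5], (4*t^2 + t - 1) - (4*t^2 + 2*t - 2) = -t + 1 is ≤ 0 throughout, so the area is a single integral of |-t + 1|.
∫[2,5] (-t + 1) dt = -15/2; the area of that piece is 15/2.

15/2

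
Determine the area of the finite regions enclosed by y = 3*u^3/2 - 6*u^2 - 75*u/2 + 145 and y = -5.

Set the curves equal: 3*u^3/2 - 6*u^2 - 75*u/2 + 145 = -5, so 3*u^3/2 - 6*u^2 - 75*u/2 + 150 = 0, which factors as 3*(u - 5)*(u - 4)*(u + 5)/2 = 0. The curves meet at u = -5, 4, 5.
On [-5, 4], y = 3*u^3/2 - 6*u^2 - 75*u/2 + 145 is on top; that piece has area ∫[-5,4] (3*u^3/2 - 6*u^2 - 75*u/2 + 150) du = 8019/8.
On [4, 5], y = -5 is on top; that piece has area ∫[4,5] (-(3*u^3/2 - 6*u^2 - 75*u/2 + 150)) du = 19/8.
Total enclosed area = 8019/8 + 19/8 = 4019/4.

4019/4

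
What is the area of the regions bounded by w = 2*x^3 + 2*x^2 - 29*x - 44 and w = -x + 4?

Set the curves equal: 2*x^3 + 2*x^2 - 29*x - 44 = -x + 4, so 2*x^3 + 2*x^2 - 28*x - 48 = 0, which factors as 2*(x - 4)*(x + 2)*(x + 3) = 0. The curves meet at x = -3, -2, 4.
On [-3, -2], w = 2*x^3 + 2*x^2 - 29*x - 44 is on top; that piece has area ∫[-3,-2] (2*x^3 + 2*x^2 - 28*x - 48) dx = 13/6.
On [-2, 4], w = -x + 4 is on top; that piece has area ∫[-2,4] (-(2*x^3 + 2*x^2 - 28*x - 48)) dx = 288.
Total enclosed area = 13/6 + 288 = 1741/6.

1741/6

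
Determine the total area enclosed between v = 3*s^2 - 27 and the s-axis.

108

The curve meets the s-axis where 3*s^2 - 27 = 0, i.e. 3*(s - 3)*(s + 3) = 0, at s = -3, 3.
On [-3, 3] the curve lies below the axis; ∫[-3,3] (3*s^2 - 27) ds = -108, giving area 108.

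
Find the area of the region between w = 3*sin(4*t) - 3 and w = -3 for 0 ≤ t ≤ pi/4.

On [0, pi/4], (3*sin(4*t) - 3) - (-3) = 3*sin(4*t) is ≥ 0 throughout, so the area is a single integral of |3*sin(4*t)|.
∫[0,pi/4] (3*sin(4*t)) dt = 3/2.

3/2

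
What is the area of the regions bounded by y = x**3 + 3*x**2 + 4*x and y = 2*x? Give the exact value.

1/2

Set the curves equal: x**3 + 3*x**2 + 4*x = 2*x, so x**3 + 3*x**2 + 2*x = 0, which factors as x*(x + 1)*(x + 2) = 0. The curves meet at x = -2, -1, 0.
On [-2, -1], y = x**3 + 3*x**2 + 4*x is on top; that piece has area ∫[-2,-1] (x**3 + 3*x**2 + 2*x) dx = 1/4.
On [-1, 0], y = 2*x is on top; that piece has area ∫[-1,0] (-(x**3 + 3*x**2 + 2*x)) dx = 1/4.
Total enclosed area = 1/4 + 1/4 = 1/2.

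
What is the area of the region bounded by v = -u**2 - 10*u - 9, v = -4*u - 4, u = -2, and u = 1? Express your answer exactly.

37/3

The difference (-u**2 - 10*u - 9) - (-4*u - 4) = -u**2 - 6*u - 5 changes sign at u = -1 inside [-2, 1], so split the integral there.
∫[-2,-1] (-u**2 - 6*u - 5) du = 5/3.
∫[-1,1] (-u**2 - 6*u - 5) du = -32/3; the area of that piece is 32/3.
Total area = 5/3 + 32/3 = 37/3.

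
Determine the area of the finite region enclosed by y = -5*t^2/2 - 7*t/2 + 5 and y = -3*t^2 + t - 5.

Set the curves equal: -5*t^2/2 - 7*t/2 + 5 = -3*t^2 + t - 5, so t^2/2 - 9*t/2 + 10 = 0, which factors as (t - 5)*(t - 4)/2 = 0. The curves meet at t = 4, 5.
On [4, 5], y = -3*t^2 + t - 5 is on top; that piece has area ∫[4,5] (-(t^2/2 - 9*t/2 + 10)) dt = 1/12.

1/12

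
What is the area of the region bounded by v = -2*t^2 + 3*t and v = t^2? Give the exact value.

Set the curves equal: -2*t^2 + 3*t = t^2, so -3*t^2 + 3*t = 0, which factors as -3*t*(t - 1) = 0. The curves meet at t = 0, 1.
On [0, 1], v = -2*t^2 + 3*t is on top; that piece has area ∫[0,1] (-3*t^2 + 3*t) dt = 1/2.

1/2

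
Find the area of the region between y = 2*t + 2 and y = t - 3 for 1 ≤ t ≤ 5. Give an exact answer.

On [1, 5], (2*t + 2) - (t - 3) = t + 5 is ≥ 0 throughout, so the area is a single integral of |t + 5|.
∫[1,5] (t + 5) dt = 32.

32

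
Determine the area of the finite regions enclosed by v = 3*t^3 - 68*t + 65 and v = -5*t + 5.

Set the curves equal: 3*t^3 - 68*t + 65 = -5*t + 5, so 3*t^3 - 63*t + 60 = 0, which factors as 3*(t - 4)*(t - 1)*(t + 5) = 0. The curves meet at t = -5, 1, 4.
On [-5, 1], v = 3*t^3 - 68*t + 65 is on top; that piece has area ∫[-5,1] (3*t^3 - 63*t + 60) dt = 648.
On [1, 4], v = -5*t + 5 is on top; that piece has area ∫[1,4] (-(3*t^3 - 63*t + 60)) dt = 405/4.
Total enclosed area = 648 + 405/4 = 2997/4.

2997/4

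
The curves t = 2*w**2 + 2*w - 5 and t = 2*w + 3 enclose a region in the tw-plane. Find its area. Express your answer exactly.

64/3

Both boundary curves give t as a function of w, so integrate with respect to w. Setting them equal: 2*w**2 - 8 = 0, i.e. 2*(w - 2)*(w + 2) = 0, so they meet at w = -2, 2.
For w in [-2, 2], t = 2*w**2 + 2*w - 5 is on the left; area = ∫[-2,2] (-(2*w**2 - 8)) dw = 64/3.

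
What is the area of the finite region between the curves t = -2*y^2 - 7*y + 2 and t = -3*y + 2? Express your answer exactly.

Both boundary curves give t as a function of y, so integrate with respect to y. Setting them equal: -2*y^2 - 4*y = 0, i.e. -2*y*(y + 2) = 0, so they meet at y = -2, 0.
For y in [-2, 0], t = -2*y^2 - 7*y + 2 is on the right; area = ∫[-2,0] (-2*y^2 - 4*y) dy = 8/3.

8/3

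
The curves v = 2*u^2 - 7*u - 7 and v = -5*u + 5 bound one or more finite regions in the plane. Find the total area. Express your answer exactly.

125/3

Set the curves equal: 2*u^2 - 7*u - 7 = -5*u + 5, so 2*u^2 - 2*u - 12 = 0, which factors as 2*(u - 3)*(u + 2) = 0. The curves meet at u = -2, 3.
On [-2, 3], v = -5*u + 5 is on top; that piece has area ∫[-2,3] (-(2*u^2 - 2*u - 12)) du = 125/3.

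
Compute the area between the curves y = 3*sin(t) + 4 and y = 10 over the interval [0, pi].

On [0, pi], (3*sin(t) + 4) - (10) = 3*sin(t) - 6 is ≤ 0 throughout, so the area is a single integral of |3*sin(t) - 6|.
∫[0,pi] (3*sin(t) - 6) dt = 6 - 6*pi; the area of that piece is -6 + 6*pi.

-6 + 6*pi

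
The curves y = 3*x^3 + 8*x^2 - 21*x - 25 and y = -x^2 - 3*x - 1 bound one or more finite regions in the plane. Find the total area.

Set the curves equal: 3*x^3 + 8*x^2 - 21*x - 25 = -x^2 - 3*x - 1, so 3*x^3 + 9*x^2 - 18*x - 24 = 0, which factors as 3*(x - 2)*(x + 1)*(x + 4) = 0. The curves meet at x = -4, -1, 2.
On [-4, -1], y = 3*x^3 + 8*x^2 - 21*x - 25 is on top; that piece has area ∫[-4,-1] (3*x^3 + 9*x^2 - 18*x - 24) dx = 243/4.
On [-1, 2], y = -x^2 - 3*x - 1 is on top; that piece has area ∫[-1,2] (-(3*x^3 + 9*x^2 - 18*x - 24)) dx = 243/4.
Total enclosed area = 243/4 + 243/4 = 243/2.

243/2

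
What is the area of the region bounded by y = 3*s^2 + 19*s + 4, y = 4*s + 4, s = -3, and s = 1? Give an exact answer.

The difference (3*s^2 + 19*s + 4) - (4*s + 4) = 3*s^2 + 15*s changes sign at s = 0 inside [-3, 1], so split the integral there.
∫[-3,0] (3*s^2 + 15*s) ds = -81/2; the area of that piece is 81/2.
∫[0,1] (3*s^2 + 15*s) ds = 17/2.
Total area = 81/2 + 17/2 = 49.

49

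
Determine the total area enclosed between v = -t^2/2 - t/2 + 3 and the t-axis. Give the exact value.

125/12

The curve meets the t-axis where -t^2/2 - t/2 + 3 = 0, i.e. -(t - 2)*(t + 3)/2 = 0, at t = -3, 2.
On [-3, 2] the curve lies above the axis; ∫[-3,2] (-t^2/2 - t/2 + 3) dt = 125/12, giving area 125/12.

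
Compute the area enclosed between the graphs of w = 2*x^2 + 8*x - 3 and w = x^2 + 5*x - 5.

1/6

Set the curves equal: 2*x^2 + 8*x - 3 = x^2 + 5*x - 5, so x^2 + 3*x + 2 = 0, which factors as (x + 1)*(x + 2) = 0. The curves meet at x = -2, -1.
On [-2, -1], w = x^2 + 5*x - 5 is on top; that piece has area ∫[-2,-1] (-(x^2 + 3*x + 2)) dx = 1/6.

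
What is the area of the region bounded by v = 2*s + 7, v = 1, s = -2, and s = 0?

8

On [-2, 0], (2*s + 7) - (1) = 2*s + 6 is ≥ 0 throughout, so the area is a single integral of |2*s + 6|.
∫[-2,0] (2*s + 6) ds = 8.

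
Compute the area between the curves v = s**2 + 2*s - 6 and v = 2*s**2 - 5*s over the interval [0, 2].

The difference (s**2 + 2*s - 6) - (2*s**2 - 5*s) = -s**2 + 7*s - 6 changes sign at s = 1 inside [0, 2], so split the integral there.
∫[0,1] (-s**2 + 7*s - 6) ds = -17/6; the area of that piece is 17/6.
∫[1,2] (-s**2 + 7*s - 6) ds = 13/6.
Total area = 17/6 + 13/6 = 5.

5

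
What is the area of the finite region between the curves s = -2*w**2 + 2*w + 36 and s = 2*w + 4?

512/3

Both boundary curves give s as a function of w, so integrate with respect to w. Setting them equal: -2*w**2 + 32 = 0, i.e. -2*(w - 4)*(w + 4) = 0, so they meet at w = -4, 4.
For w in [-4, 4], s = -2*w**2 + 2*w + 36 is on the right; area = ∫[-4,4] (-2*w**2 + 32) dw = 512/3.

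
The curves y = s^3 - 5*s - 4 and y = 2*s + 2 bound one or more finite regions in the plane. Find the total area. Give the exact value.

Set the curves equal: s^3 - 5*s - 4 = 2*s + 2, so s^3 - 7*s - 6 = 0, which factors as (s - 3)*(s + 1)*(s + 2) = 0. The curves meet at s = -2, -1, 3.
On [-2, -1], y = s^3 - 5*s - 4 is on top; that piece has area ∫[-2,-1] (s^3 - 7*s - 6) ds = 3/4.
On [-1, 3], y = 2*s + 2 is on top; that piece has area ∫[-1,3] (-(s^3 - 7*s - 6)) ds = 32.
Total enclosed area = 3/4 + 32 = 131/4.

131/4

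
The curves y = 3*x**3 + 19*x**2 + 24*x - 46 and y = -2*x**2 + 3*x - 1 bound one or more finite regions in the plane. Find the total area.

Set the curves equal: 3*x**3 + 19*x**2 + 24*x - 46 = -2*x**2 + 3*x - 1, so 3*x**3 + 21*x**2 + 21*x - 45 = 0, which factors as 3*(x - 1)*(x + 3)*(x + 5) = 0. The curves meet at x = -5, -3, 1.
On [-5, -3], y = 3*x**3 + 19*x**2 + 24*x - 46 is on top; that piece has area ∫[-5,-3] (3*x**3 + 21*x**2 + 21*x - 45) dx = 20.
On [-3, 1], y = -2*x**2 + 3*x - 1 is on top; that piece has area ∫[-3,1] (-(3*x**3 + 21*x**2 + 21*x - 45)) dx = 128.
Total enclosed area = 20 + 128 = 148.

148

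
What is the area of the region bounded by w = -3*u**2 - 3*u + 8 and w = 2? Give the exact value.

27/2

Set the curves equal: -3*u**2 - 3*u + 8 = 2, so -3*u**2 - 3*u + 6 = 0, which factors as -3*(u - 1)*(u + 2) = 0. The curves meet at u = -2, 1.
On [-2, 1], w = -3*u**2 - 3*u + 8 is on top; that piece has area ∫[-2,1] (-3*u**2 - 3*u + 6) du = 27/2.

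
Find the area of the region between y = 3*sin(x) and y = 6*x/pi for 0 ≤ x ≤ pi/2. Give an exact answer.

On [0, pi/2], (3*sin(x)) - (6*x/pi) = -6*x/pi + 3*sin(x) is ≥ 0 throughout, so the area is a single integral of |-6*x/pi + 3*sin(x)|.
∫[0,pi/2] (-6*x/pi + 3*sin(x)) dx = 3 - 3*pi/4.

3 - 3*pi/4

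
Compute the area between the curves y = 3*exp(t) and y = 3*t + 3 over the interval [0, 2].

-15 + 3*exp(2)

On [0, 2], (3*exp(t)) - (3*t + 3) = -3*t + 3*exp(t) - 3 is ≥ 0 throughout, so the area is a single integral of |-3*t + 3*exp(t) - 3|.
∫[0,2] (-3*t + 3*exp(t) - 3) dt = -15 + 3*exp(2).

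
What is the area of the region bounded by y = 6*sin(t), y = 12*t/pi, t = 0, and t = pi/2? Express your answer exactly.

6 - 3*pi/2

On [0, pi/2], (6*sin(t)) - (12*t/pi) = -12*t/pi + 6*sin(t) is ≥ 0 throughout, so the area is a single integral of |-12*t/pi + 6*sin(t)|.
∫[0,pi/2] (-12*t/pi + 6*sin(t)) dt = 6 - 3*pi/2.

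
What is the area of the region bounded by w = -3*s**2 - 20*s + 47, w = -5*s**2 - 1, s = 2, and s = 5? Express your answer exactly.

44/3

The difference (-3*s**2 - 20*s + 47) - (-5*s**2 - 1) = 2*s**2 - 20*s + 48 changes sign at s = 4 inside [2, 5], so split the integral there.
∫[2,4] (2*s**2 - 20*s + 48) ds = 40/3.
∫[4,5] (2*s**2 - 20*s + 48) ds = -4/3; the area of that piece is 4/3.
Total area = 40/3 + 4/3 = 44/3.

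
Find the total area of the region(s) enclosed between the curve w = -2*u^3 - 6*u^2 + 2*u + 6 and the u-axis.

The curve meets the u-axis where -2*u^3 - 6*u^2 + 2*u + 6 = 0, i.e. -2*(u - 1)*(u + 1)*(u + 3) = 0, at u = -3, -1, 1.
On [-3, -1] the curve lies below the axis; ∫[-3,-1] (-2*u^3 - 6*u^2 + 2*u + 6) du = -8, giving area 8.
On [-1, 1] the curve lies above the axis; ∫[-1,1] (-2*u^3 - 6*u^2 + 2*u + 6) du = 8, giving area 8.
Total area = 8 + 8 = 16.

16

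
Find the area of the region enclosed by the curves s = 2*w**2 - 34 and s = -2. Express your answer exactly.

512/3

Both boundary curves give s as a function of w, so integrate with respect to w. Setting them equal: 2*w**2 - 32 = 0, i.e. 2*(w - 4)*(w + 4) = 0, so they meet at w = -4, 4.
For w in [-4, 4], s = 2*w**2 - 34 is on the left; area = ∫[-4,4] (-(2*w**2 - 32)) dw = 512/3.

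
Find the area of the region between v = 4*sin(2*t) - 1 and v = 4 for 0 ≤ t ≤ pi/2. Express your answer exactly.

On [0, pi/2], (4*sin(2*t) - 1) - (4) = 4*sin(2*t) - 5 is ≤ 0 throughout, so the area is a single integral of |4*sin(2*t) - 5|.
∫[0,pi/2] (4*sin(2*t) - 5) dt = 4 - 5*pi/2; the area of that piece is -4 + 5*pi/2.

-4 + 5*pi/2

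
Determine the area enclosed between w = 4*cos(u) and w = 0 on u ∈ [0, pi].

8

The difference (4*cos(u)) - (0) = 4*cos(u) changes sign at u = pi/2 inside [0, pi], so split the integral there.
∫[0,pi/2] (4*cos(u)) du = 4.
∫[pi/2,pi] (4*cos(u)) du = -4; the area of that piece is 4.
Total area = 4 + 4 = 8.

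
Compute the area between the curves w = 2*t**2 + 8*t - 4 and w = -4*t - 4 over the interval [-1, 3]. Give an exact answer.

The difference (2*t**2 + 8*t - 4) - (-4*t - 4) = 2*t**2 + 12*t changes sign at t = 0 inside [-1, 3], so split the integral there.
∫[-1,0] (2*t**2 + 12*t) dt = -16/3; the area of that piece is 16/3.
∫[0,3] (2*t**2 + 12*t) dt = 72.
Total area = 16/3 + 72 = 232/3.

232/3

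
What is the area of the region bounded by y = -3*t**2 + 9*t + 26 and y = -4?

343/2

Set the curves equal: -3*t**2 + 9*t + 26 = -4, so -3*t**2 + 9*t + 30 = 0, which factors as -3*(t - 5)*(t + 2) = 0. The curves meet at t = -2, 5.
On [-2, 5], y = -3*t**2 + 9*t + 26 is on top; that piece has area ∫[-2,5] (-3*t**2 + 9*t + 30) dt = 343/2.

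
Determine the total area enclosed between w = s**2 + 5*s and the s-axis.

The curve meets the s-axis where s**2 + 5*s = 0, i.e. s*(s + 5) = 0, at s = -5, 0.
On [-5, 0] the curve lies below the axis; ∫[-5,0] (s**2 + 5*s) ds = -125/6, giving area 125/6.

125/6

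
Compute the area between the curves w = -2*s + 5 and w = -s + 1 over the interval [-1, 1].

On [-1, 1], (-2*s + 5) - (-s + 1) = -s + 4 is ≥ 0 throughout, so the area is a single integral of |-s + 4|.
∫[-1,1] (-s + 4) ds = 8.

8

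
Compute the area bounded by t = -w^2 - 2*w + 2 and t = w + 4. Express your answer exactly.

1/6

Both boundary curves give t as a function of w, so integrate with respect to w. Setting them equal: -w^2 - 3*w - 2 = 0, i.e. -(w + 1)*(w + 2) = 0, so they meet at w = -2, -1.
For w in [-2, -1], t = -w^2 - 2*w + 2 is on the right; area = ∫[-2,-1] (-w^2 - 3*w - 2) dw = 1/6.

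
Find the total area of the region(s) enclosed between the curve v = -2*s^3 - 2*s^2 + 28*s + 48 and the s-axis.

1741/6

The curve meets the s-axis where -2*s^3 - 2*s^2 + 28*s + 48 = 0, i.e. -2*(s - 4)*(s + 2)*(s + 3) = 0, at s = -3, -2, 4.
On [-3, -2] the curve lies below the axis; ∫[-3,-2] (-2*s^3 - 2*s^2 + 28*s + 48) ds = -13/6, giving area 13/6.
On [-2, 4] the curve lies above the axis; ∫[-2,4] (-2*s^3 - 2*s^2 + 28*s + 48) ds = 288, giving area 288.
Total area = 13/6 + 288 = 1741/6.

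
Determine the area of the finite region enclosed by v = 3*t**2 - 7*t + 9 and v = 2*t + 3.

Set the curves equal: 3*t**2 - 7*t + 9 = 2*t + 3, so 3*t**2 - 9*t + 6 = 0, which factors as 3*(t - 2)*(t - 1) = 0. The curves meet at t = 1, 2.
On [1, 2], v = 2*t + 3 is on top; that piece has area ∫[1,2] (-(3*t**2 - 9*t + 6)) dt = 1/2.

1/2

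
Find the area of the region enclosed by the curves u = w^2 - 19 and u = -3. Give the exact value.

256/3

Both boundary curves give u as a function of w, so integrate with respect to w. Setting them equal: w^2 - 16 = 0, i.e. (w - 4)*(w + 4) = 0, so they meet at w = -4, 4.
For w in [-4, 4], u = w^2 - 19 is on the left; area = ∫[-4,4] (-(w^2 - 16)) dw = 256/3.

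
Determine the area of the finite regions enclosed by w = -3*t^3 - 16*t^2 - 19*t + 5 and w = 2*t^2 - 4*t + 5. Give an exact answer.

393/4

Set the curves equal: -3*t^3 - 16*t^2 - 19*t + 5 = 2*t^2 - 4*t + 5, so -3*t^3 - 18*t^2 - 15*t = 0, which factors as -3*t*(t + 1)*(t + 5) = 0. The curves meet at t = -5, -1, 0.
On [-5, -1], w = 2*t^2 - 4*t + 5 is on top; that piece has area ∫[-5,-1] (-(-3*t^3 - 18*t^2 - 15*t)) dt = 96.
On [-1, 0], w = -3*t^3 - 16*t^2 - 19*t + 5 is on top; that piece has area ∫[-1,0] (-3*t^3 - 18*t^2 - 15*t) dt = 9/4.
Total enclosed area = 96 + 9/4 = 393/4.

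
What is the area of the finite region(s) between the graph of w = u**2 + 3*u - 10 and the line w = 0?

The curve meets the u-axis where u**2 + 3*u - 10 = 0, i.e. (u - 2)*(u + 5) = 0, at u = -5, 2.
On [-5, 2] the curve lies below the axis; ∫[-5,2] (u**2 + 3*u - 10) du = -343/6, giving area 343/6.

343/6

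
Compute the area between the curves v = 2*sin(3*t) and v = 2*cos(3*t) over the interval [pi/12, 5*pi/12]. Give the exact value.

On [pi/12, 5*pi/12], (2*sin(3*t)) - (2*cos(3*t)) = 2*sin(3*t) - 2*cos(3*t) is ≥ 0 throughout, so the area is a single integral of |2*sin(3*t) - 2*cos(3*t)|.
∫[pi/12,5*pi/12] (2*sin(3*t) - 2*cos(3*t)) dt = 4*sqrt(2)/3.

4*sqrt(2)/3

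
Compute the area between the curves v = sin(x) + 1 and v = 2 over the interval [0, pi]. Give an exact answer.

On [0, pi], (sin(x) + 1) - (2) = sin(x) - 1 is ≤ 0 throughout, so the area is a single integral of |sin(x) - 1|.
∫[0,pi] (sin(x) - 1) dx = 2 - pi; the area of that piece is -2 + pi.

-2 + pi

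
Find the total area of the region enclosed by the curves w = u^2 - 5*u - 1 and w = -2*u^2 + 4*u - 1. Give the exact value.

27/2

Set the curves equal: u^2 - 5*u - 1 = -2*u^2 + 4*u - 1, so 3*u^2 - 9*u = 0, which factors as 3*u*(u - 3) = 0. The curves meet at u = 0, 3.
On [0, 3], w = -2*u^2 + 4*u - 1 is on top; that piece has area ∫[0,3] (-(3*u^2 - 9*u)) du = 27/2.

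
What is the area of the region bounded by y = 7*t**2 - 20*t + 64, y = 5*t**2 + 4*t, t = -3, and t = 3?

420

On [-3, 3], (7*t**2 - 20*t + 64) - (5*t**2 + 4*t) = 2*t**2 - 24*t + 64 is ≥ 0 throughout, so the area is a single integral of |2*t**2 - 24*t + 64|.
∫[-3,3] (2*t**2 - 24*t + 64) dt = 420.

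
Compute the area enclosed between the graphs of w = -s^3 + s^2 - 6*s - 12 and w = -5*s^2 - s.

131/4

Set the curves equal: -s^3 + s^2 - 6*s - 12 = -5*s^2 - s, so -s^3 + 6*s^2 - 5*s - 12 = 0, which factors as -(s - 4)*(s - 3)*(s + 1) = 0. The curves meet at s = -1, 3, 4.
On [-1, 3], w = -5*s^2 - s is on top; that piece has area ∫[-1,3] (-(-s^3 + 6*s^2 - 5*s - 12)) ds = 32.
On [3, 4], w = -s^3 + s^2 - 6*s - 12 is on top; that piece has area ∫[3,4] (-s^3 + 6*s^2 - 5*s - 12) ds = 3/4.
Total enclosed area = 32 + 3/4 = 131/4.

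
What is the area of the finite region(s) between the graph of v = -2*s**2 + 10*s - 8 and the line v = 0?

The curve meets the s-axis where -2*s**2 + 10*s - 8 = 0, i.e. -2*(s - 4)*(s - 1) = 0, at s = 1, 4.
On [1, 4] the curve lies above the axis; ∫[1,4] (-2*s**2 + 10*s - 8) ds = 9, giving area 9.

9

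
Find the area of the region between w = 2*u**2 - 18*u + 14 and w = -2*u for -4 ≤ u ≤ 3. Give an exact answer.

252

The difference (2*u**2 - 18*u + 14) - (-2*u) = 2*u**2 - 16*u + 14 changes sign at u = 1 inside [-4, 3], so split the integral there.
∫[-4,1] (2*u**2 - 16*u + 14) du = 700/3.
∫[1,3] (2*u**2 - 16*u + 14) du = -56/3; the area of that piece is 56/3.
Total area = 700/3 + 56/3 = 252.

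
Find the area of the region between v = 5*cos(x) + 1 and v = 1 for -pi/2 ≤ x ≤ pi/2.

On [-pi/2, pi/2], (5*cos(x) + 1) - (1) = 5*cos(x) is ≥ 0 throughout, so the area is a single integral of |5*cos(x)|.
∫[-pi/2,pi/2] (5*cos(x)) dx = 10.

10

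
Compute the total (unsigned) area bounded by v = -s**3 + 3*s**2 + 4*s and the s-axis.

The curve meets the s-axis where -s**3 + 3*s**2 + 4*s = 0, i.e. -s*(s - 4)*(s + 1) = 0, at s = -1, 0, 4.
On [-1, 0] the curve lies below the axis; ∫[-1,0] (-s**3 + 3*s**2 + 4*s) ds = -3/4, giving area 3/4.
On [0, 4] the curve lies above the axis; ∫[0,4] (-s**3 + 3*s**2 + 4*s) ds = 32, giving area 32.
Total area = 3/4 + 32 = 131/4.

131/4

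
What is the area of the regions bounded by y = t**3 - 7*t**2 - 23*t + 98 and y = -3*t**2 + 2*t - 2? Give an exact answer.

Set the curves equal: t**3 - 7*t**2 - 23*t + 98 = -3*t**2 + 2*t - 2, so t**3 - 4*t**2 - 25*t + 100 = 0, which factors as (t - 5)*(t - 4)*(t + 5) = 0. The curves meet at t = -5, 4, 5.
On [-5, 4], y = t**3 - 7*t**2 - 23*t + 98 is on top; that piece has area ∫[-5,4] (t**3 - 4*t**2 - 25*t + 100) dt = 2673/4.
On [4, 5], y = -3*t**2 + 2*t - 2 is on top; that piece has area ∫[4,5] (-(t**3 - 4*t**2 - 25*t + 100)) dt = 19/12.
Total enclosed area = 2673/4 + 19/12 = 4019/6.

4019/6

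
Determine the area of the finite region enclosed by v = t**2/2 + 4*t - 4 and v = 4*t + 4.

128/3

Set the curves equal: t**2/2 + 4*t - 4 = 4*t + 4, so t**2/2 - 8 = 0, which factors as (t - 4)*(t + 4)/2 = 0. The curves meet at t = -4, 4.
On [-4, 4], v = 4*t + 4 is on top; that piece has area ∫[-4,4] (-(t**2/2 - 8)) dt = 128/3.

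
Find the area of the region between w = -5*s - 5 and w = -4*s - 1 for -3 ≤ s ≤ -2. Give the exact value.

3/2

On [-3, -2], (-5*s - 5) - (-4*s - 1) = -s - 4 is ≤ 0 throughout, so the area is a single integral of |-s - 4|.
∫[-3,-2] (-s - 4) ds = -3/2; the area of that piece is 3/2.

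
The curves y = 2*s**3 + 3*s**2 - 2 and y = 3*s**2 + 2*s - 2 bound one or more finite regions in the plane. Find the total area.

Set the curves equal: 2*s**3 + 3*s**2 - 2 = 3*s**2 + 2*s - 2, so 2*s**3 - 2*s = 0, which factors as 2*s*(s - 1)*(s + 1) = 0. The curves meet at s = -1, 0, 1.
On [-1, 0], y = 2*s**3 + 3*s**2 - 2 is on top; that piece has area ∫[-1,0] (2*s**3 - 2*s) ds = 1/2.
On [0, 1], y = 3*s**2 + 2*s - 2 is on top; that piece has area ∫[0,1] (-(2*s**3 - 2*s)) ds = 1/2.
Total enclosed area = 1/2 + 1/2 = 1.

1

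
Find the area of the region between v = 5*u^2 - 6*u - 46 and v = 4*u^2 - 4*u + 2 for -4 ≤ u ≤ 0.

464/3

On [-4, 0], (5*u^2 - 6*u - 46) - (4*u^2 - 4*u + 2) = u^2 - 2*u - 48 is ≤ 0 throughout, so the area is a single integral of |u^2 - 2*u - 48|.
∫[-4,0] (u^2 - 2*u - 48) du = -464/3; the area of that piece is 464/3.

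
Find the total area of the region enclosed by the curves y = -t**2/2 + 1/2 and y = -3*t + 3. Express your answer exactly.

Set the curves equal: -t**2/2 + 1/2 = -3*t + 3, so -t**2/2 + 3*t - 5/2 = 0, which factors as -(t - 5)*(t - 1)/2 = 0. The curves meet at t = 1, 5.
On [1, 5], y = -t**2/2 + 1/2 is on top; that piece has area ∫[1,5] (-t**2/2 + 3*t - 5/2) dt = 16/3.

16/3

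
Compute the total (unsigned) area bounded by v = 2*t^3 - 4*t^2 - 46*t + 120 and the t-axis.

The curve meets the t-axis where 2*t^3 - 4*t^2 - 46*t + 120 = 0, i.e. 2*(t - 4)*(t - 3)*(t + 5) = 0, at t = -5, 3, 4.
On [-5, 3] the curve lies above the axis; ∫[-5,3] (2*t^3 - 4*t^2 - 46*t + 120) dt = 2560/3, giving area 2560/3.
On [3, 4] the curve lies below the axis; ∫[3,4] (2*t^3 - 4*t^2 - 46*t + 120) dt = -17/6, giving area 17/6.
Total area = 2560/3 + 17/6 = 5137/6.

5137/6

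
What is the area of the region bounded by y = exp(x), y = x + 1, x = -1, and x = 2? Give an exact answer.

On [-1, 2], (exp(x)) - (x + 1) = -x + exp(x) - 1 is ≥ 0 throughout, so the area is a single integral of |-x + exp(x) - 1|.
∫[-1,2] (-x + exp(x) - 1) dx = -9/2 - exp(-1) + exp(2).

-9/2 - exp(-1) + exp(2)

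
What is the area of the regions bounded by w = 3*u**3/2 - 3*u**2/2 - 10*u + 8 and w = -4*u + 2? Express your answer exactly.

71/4

Set the curves equal: 3*u**3/2 - 3*u**2/2 - 10*u + 8 = -4*u + 2, so 3*u**3/2 - 3*u**2/2 - 6*u + 6 = 0, which factors as 3*(u - 2)*(u - 1)*(u + 2)/2 = 0. The curves meet at u = -2, 1, 2.
On [-2, 1], w = 3*u**3/2 - 3*u**2/2 - 10*u + 8 is on top; that piece has area ∫[-2,1] (3*u**3/2 - 3*u**2/2 - 6*u + 6) du = 135/8.
On [1, 2], w = -4*u + 2 is on top; that piece has area ∫[1,2] (-(3*u**3/2 - 3*u**2/2 - 6*u + 6)) du = 7/8.
Total enclosed area = 135/8 + 7/8 = 71/4.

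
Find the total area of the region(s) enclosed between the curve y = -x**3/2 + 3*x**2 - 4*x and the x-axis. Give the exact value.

The curve meets the x-axis where -x**3/2 + 3*x**2 - 4*x = 0, i.e. -x*(x - 4)*(x - 2)/2 = 0, at x = 0, 2, 4.
On [0, 2] the curve lies below the axis; ∫[0,2] (-x**3/2 + 3*x**2 - 4*x) dx = -2, giving area 2.
On [2, 4] the curve lies above the axis; ∫[2,4] (-x**3/2 + 3*x**2 - 4*x) dx = 2, giving area 2.
Total area = 2 + 2 = 4.

4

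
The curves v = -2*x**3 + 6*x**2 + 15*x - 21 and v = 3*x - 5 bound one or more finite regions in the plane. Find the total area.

Set the curves equal: -2*x**3 + 6*x**2 + 15*x - 21 = 3*x - 5, so -2*x**3 + 6*x**2 + 12*x - 16 = 0, which factors as -2*(x - 4)*(x - 1)*(x + 2) = 0. The curves meet at x = -2, 1, 4.
On [-2, 1], v = 3*x - 5 is on top; that piece has area ∫[-2,1] (-(-2*x**3 + 6*x**2 + 12*x - 16)) dx = 81/2.
On [1, 4], v = -2*x**3 + 6*x**2 + 15*x - 21 is on top; that piece has area ∫[1,4] (-2*x**3 + 6*x**2 + 12*x - 16) dx = 81/2.
Total enclosed area = 81/2 + 81/2 = 81.

81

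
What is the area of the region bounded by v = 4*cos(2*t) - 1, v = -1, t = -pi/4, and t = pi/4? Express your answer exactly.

4

On [-pi/4, pi/4], (4*cos(2*t) - 1) - (-1) = 4*cos(2*t) is ≥ 0 throughout, so the area is a single integral of |4*cos(2*t)|.
∫[-pi/4,pi/4] (4*cos(2*t)) dt = 4.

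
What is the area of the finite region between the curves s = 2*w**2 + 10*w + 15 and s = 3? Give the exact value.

1/3

Both boundary curves give s as a function of w, so integrate with respect to w. Setting them equal: 2*w**2 + 10*w + 12 = 0, i.e. 2*(w + 2)*(w + 3) = 0, so they meet at w = -3, -2.
For w in [-3, -2], s = 2*w**2 + 10*w + 15 is on the left; area = ∫[-3,-2] (-(2*w**2 + 10*w + 12)) dw = 1/3.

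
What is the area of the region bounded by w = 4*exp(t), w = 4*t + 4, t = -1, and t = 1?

-8 - 4*exp(-1) + 4*exp(1)

On [-1, 1], (4*exp(t)) - (4*t + 4) = -4*t + 4*exp(t) - 4 is ≥ 0 throughout, so the area is a single integral of |-4*t + 4*exp(t) - 4|.
∫[-1,1] (-4*t + 4*exp(t) - 4) dt = -8 - 4*exp(-1) + 4*exp(1).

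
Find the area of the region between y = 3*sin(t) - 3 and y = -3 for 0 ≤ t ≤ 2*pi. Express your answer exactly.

The difference (3*sin(t) - 3) - (-3) = 3*sin(t) changes sign at t = pi inside [0, 2*pi], so split the integral there.
∫[0,pi] (3*sin(t)) dt = 6.
∫[pi,2*pi] (3*sin(t)) dt = -6; the area of that piece is 6.
Total area = 6 + 6 = 12.

12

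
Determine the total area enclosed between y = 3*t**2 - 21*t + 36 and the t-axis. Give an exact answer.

1/2

The curve meets the t-axis where 3*t**2 - 21*t + 36 = 0, i.e. 3*(t - 4)*(t - 3) = 0, at t = 3, 4.
On [3, 4] the curve lies below the axis; ∫[3,4] (3*t**2 - 21*t + 36) dt = -1/2, giving area 1/2.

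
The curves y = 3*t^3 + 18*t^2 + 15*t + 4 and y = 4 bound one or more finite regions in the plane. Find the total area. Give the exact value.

Set the curves equal: 3*t^3 + 18*t^2 + 15*t + 4 = 4, so 3*t^3 + 18*t^2 + 15*t = 0, which factors as 3*t*(t + 1)*(t + 5) = 0. The curves meet at t = -5, -1, 0.
On [-5, -1], y = 3*t^3 + 18*t^2 + 15*t + 4 is on top; that piece has area ∫[-5,-1] (3*t^3 + 18*t^2 + 15*t) dt = 96.
On [-1, 0], y = 4 is on top; that piece has area ∫[-1,0] (-(3*t^3 + 18*t^2 + 15*t)) dt = 9/4.
Total enclosed area = 96 + 9/4 = 393/4.

393/4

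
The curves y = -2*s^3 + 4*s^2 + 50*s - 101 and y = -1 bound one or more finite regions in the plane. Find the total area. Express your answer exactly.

Set the curves equal: -2*s^3 + 4*s^2 + 50*s - 101 = -1, so -2*s^3 + 4*s^2 + 50*s - 100 = 0, which factors as -2*(s - 5)*(s - 2)*(s + 5) = 0. The curves meet at s = -5, 2, 5.
On [-5, 2], y = -1 is on top; that piece has area ∫[-5,2] (-(-2*s^3 + 4*s^2 + 50*s - 100)) ds = 4459/6.
On [2, 5], y = -2*s^3 + 4*s^2 + 50*s - 101 is on top; that piece has area ∫[2,5] (-2*s^3 + 4*s^2 + 50*s - 100) ds = 153/2.
Total enclosed area = 4459/6 + 153/2 = 2459/3.

2459/3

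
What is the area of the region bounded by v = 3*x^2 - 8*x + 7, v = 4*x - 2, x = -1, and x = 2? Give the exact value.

22

The difference (3*x^2 - 8*x + 7) - (4*x - 2) = 3*x^2 - 12*x + 9 changes sign at x = 1 inside [-1, 2], so split the integral there.
∫[-1,1] (3*x^2 - 12*x + 9) dx = 20.
∫[1,2] (3*x^2 - 12*x + 9) dx = -2; the area of that piece is 2.
Total area = 20 + 2 = 22.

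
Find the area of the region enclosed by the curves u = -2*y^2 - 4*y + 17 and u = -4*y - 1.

Both boundary curves give u as a function of y, so integrate with respect to y. Setting them equal: -2*y^2 + 18 = 0, i.e. -2*(y - 3)*(y + 3) = 0, so they meet at y = -3, 3.
For y in [-3, 3], u = -2*y^2 - 4*y + 17 is on the right; area = ∫[-3,3] (-2*y^2 + 18) dy = 72.

72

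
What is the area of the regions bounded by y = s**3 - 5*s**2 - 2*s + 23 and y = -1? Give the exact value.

Set the curves equal: s**3 - 5*s**2 - 2*s + 23 = -1, so s**3 - 5*s**2 - 2*s + 24 = 0, which factors as (s - 4)*(s - 3)*(s + 2) = 0. The curves meet at s = -2, 3, 4.
On [-2, 3], y = s**3 - 5*s**2 - 2*s + 23 is on top; that piece has area ∫[-2,3] (s**3 - 5*s**2 - 2*s + 24) ds = 875/12.
On [3, 4], y = -1 is on top; that piece has area ∫[3,4] (-(s**3 - 5*s**2 - 2*s + 24)) ds = 11/12.
Total enclosed area = 875/12 + 11/12 = 443/6.

443/6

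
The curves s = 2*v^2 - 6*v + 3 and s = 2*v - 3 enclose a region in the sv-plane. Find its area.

Both boundary curves give s as a function of v, so integrate with respect to v. Setting them equal: 2*v^2 - 8*v + 6 = 0, i.e. 2*(v - 3)*(v - 1) = 0, so they meet at v = 1, 3.
For v in [1, 3], s = 2*v^2 - 6*v + 3 is on the left; area = ∫[1,3] (-(2*v^2 - 8*v + 6)) dv = 8/3.

8/3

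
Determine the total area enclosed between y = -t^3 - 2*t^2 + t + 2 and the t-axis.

37/12

The curve meets the t-axis where -t^3 - 2*t^2 + t + 2 = 0, i.e. -(t - 1)*(t + 1)*(t + 2) = 0, at t = -2, -1, 1.
On [-2, -1] the curve lies below the axis; ∫[-2,-1] (-t^3 - 2*t^2 + t + 2) dt = -5/12, giving area 5/12.
On [-1, 1] the curve lies above the axis; ∫[-1,1] (-t^3 - 2*t^2 + t + 2) dt = 8/3, giving area 8/3.
Total area = 5/12 + 8/3 = 37/12.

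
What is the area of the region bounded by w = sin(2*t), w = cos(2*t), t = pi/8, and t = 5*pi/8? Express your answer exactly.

sqrt(2)

On [pi/8, 5*pi/8], (sin(2*t)) - (cos(2*t)) = sin(2*t) - cos(2*t) is ≥ 0 throughout, so the area is a single integral of |sin(2*t) - cos(2*t)|.
∫[pi/8,5*pi/8] (sin(2*t) - cos(2*t)) dt = sqrt(2).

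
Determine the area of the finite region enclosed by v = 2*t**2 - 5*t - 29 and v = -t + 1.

Set the curves equal: 2*t**2 - 5*t - 29 = -t + 1, so 2*t**2 - 4*t - 30 = 0, which factors as 2*(t - 5)*(t + 3) = 0. The curves meet at t = -3, 5.
On [-3, 5], v = -t + 1 is on top; that piece has area ∫[-3,5] (-(2*t**2 - 4*t - 30)) dt = 512/3.

512/3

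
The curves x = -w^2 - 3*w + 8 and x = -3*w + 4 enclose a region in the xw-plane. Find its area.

Both boundary curves give x as a function of w, so integrate with respect to w. Setting them equal: -w^2 + 4 = 0, i.e. -(w - 2)*(w + 2) = 0, so they meet at w = -2, 2.
For w in [-2, 2], x = -w^2 - 3*w + 8 is on the right; area = ∫[-2,2] (-w^2 + 4) dw = 32/3.

32/3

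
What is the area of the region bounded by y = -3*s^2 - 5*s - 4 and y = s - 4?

Set the curves equal: -3*s^2 - 5*s - 4 = s - 4, so -3*s^2 - 6*s = 0, which factors as -3*s*(s + 2) = 0. The curves meet at s = -2, 0.
On [-2, 0], y = -3*s^2 - 5*s - 4 is on top; that piece has area ∫[-2,0] (-3*s^2 - 6*s) ds = 4.

4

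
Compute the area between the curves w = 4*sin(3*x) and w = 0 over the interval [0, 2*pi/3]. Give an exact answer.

16/3

The difference (4*sin(3*x)) - (0) = 4*sin(3*x) changes sign at x = pi/3 inside [0, 2*pi/3], so split the integral there.
∫[0,pi/3] (4*sin(3*x)) dx = 8/3.
∫[pi/3,2*pi/3] (4*sin(3*x)) dx = -8/3; the area of that piece is 8/3.
Total area = 8/3 + 8/3 = 16/3.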